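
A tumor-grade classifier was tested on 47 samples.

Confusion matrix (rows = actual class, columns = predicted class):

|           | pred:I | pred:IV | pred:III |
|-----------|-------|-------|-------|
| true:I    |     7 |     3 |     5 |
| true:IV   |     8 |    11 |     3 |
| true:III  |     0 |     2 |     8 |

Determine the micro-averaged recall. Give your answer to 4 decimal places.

0.5532

Micro-averaging pools counts across classes: ΣTP=26, ΣFP=21, ΣFN=21.
Micro-recall = TP/(TP+FN) on pooled counts = 0.5532 (equals overall accuracy in single-label multiclass).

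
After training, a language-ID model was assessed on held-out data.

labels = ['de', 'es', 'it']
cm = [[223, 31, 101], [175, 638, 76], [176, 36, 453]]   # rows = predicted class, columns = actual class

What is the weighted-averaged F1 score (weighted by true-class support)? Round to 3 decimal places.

0.671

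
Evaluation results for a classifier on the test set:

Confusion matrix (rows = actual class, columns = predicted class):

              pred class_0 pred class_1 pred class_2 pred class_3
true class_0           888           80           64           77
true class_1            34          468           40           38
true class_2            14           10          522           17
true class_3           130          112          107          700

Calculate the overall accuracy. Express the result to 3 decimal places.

0.781

Accuracy = trace / total = (888+468+522+700=2578) / 3301 = 2578/3301 = 0.781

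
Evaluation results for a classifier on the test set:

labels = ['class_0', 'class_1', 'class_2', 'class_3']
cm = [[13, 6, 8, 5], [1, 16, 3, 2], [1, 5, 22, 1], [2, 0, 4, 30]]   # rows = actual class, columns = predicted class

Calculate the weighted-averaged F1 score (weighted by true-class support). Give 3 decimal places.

0.671

Per-class F1 score (2·TP/(2·TP+FP+FN)):
  class_0: TP=13, FP=1+1+2=4, FN=6+8+5=19 → 26/49 = 0.5306
  class_1: TP=16, FP=6+5+0=11, FN=1+3+2=6 → 32/49 = 0.6531
  class_2: TP=22, FP=8+3+4=15, FN=1+5+1=7 → 44/66 = 0.6667
  class_3: TP=30, FP=5+2+1=8, FN=2+0+4=6 → 60/74 = 0.8108
Weighted-F1 score = Σ (supportᵢ/N)·F1 scoreᵢ with N=119: (32/119)·0.5306 + (22/119)·0.6531 + (29/119)·0.6667 + (36/119)·0.8108 = 0.671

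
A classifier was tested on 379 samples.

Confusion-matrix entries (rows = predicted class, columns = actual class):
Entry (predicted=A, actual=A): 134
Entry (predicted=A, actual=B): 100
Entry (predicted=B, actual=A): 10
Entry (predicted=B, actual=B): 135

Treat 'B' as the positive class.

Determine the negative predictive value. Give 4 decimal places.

NPV = TN/(TN+FN) = 134/(134+100) = 0.5726

0.5726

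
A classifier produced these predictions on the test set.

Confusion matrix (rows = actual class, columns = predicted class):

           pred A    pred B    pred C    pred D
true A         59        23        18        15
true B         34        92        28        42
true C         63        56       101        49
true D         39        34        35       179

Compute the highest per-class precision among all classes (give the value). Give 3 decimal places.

0.628

Per-class precision (TP/(TP+FP)):
  A: TP=59, FP=34+63+39=136 → 59/195 = 0.3026
  B: TP=92, FP=23+56+34=113 → 92/205 = 0.4488
  C: TP=101, FP=18+28+35=81 → 101/182 = 0.5549
  D: TP=179, FP=15+42+49=106 → 179/285 = 0.6281
Highest is class 'D' with precision = 0.628.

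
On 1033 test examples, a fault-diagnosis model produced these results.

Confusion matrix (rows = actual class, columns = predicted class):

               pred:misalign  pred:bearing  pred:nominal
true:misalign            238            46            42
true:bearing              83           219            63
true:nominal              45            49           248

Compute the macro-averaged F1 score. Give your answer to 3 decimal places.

Per-class F1 score (2·TP/(2·TP+FP+FN)):
  misalign: TP=238, FP=83+45=128, FN=46+42=88 → 476/692 = 0.6879
  bearing: TP=219, FP=46+49=95, FN=83+63=146 → 438/679 = 0.6451
  nominal: TP=248, FP=42+63=105, FN=45+49=94 → 496/695 = 0.7137
Macro-F1 score = mean = (0.6879 + 0.6451 + 0.7137) / 3 = 0.682

0.682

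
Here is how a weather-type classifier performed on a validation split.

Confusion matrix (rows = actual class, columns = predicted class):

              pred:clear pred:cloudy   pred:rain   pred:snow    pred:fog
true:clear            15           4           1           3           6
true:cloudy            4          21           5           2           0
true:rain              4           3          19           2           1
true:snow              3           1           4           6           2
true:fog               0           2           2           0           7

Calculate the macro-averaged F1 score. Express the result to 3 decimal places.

0.556

Per-class F1 score (2·TP/(2·TP+FP+FN)):
  clear: TP=15, FP=4+4+3+0=11, FN=4+1+3+6=14 → 30/55 = 0.5455
  cloudy: TP=21, FP=4+3+1+2=10, FN=4+5+2+0=11 → 42/63 = 0.6667
  rain: TP=19, FP=1+5+4+2=12, FN=4+3+2+1=10 → 38/60 = 0.6333
  snow: TP=6, FP=3+2+2+0=7, FN=3+1+4+2=10 → 12/29 = 0.4138
  fog: TP=7, FP=6+0+1+2=9, FN=0+2+2+0=4 → 14/27 = 0.5185
Macro-F1 score = mean = (0.5455 + 0.6667 + 0.6333 + 0.4138 + 0.5185) / 5 = 0.556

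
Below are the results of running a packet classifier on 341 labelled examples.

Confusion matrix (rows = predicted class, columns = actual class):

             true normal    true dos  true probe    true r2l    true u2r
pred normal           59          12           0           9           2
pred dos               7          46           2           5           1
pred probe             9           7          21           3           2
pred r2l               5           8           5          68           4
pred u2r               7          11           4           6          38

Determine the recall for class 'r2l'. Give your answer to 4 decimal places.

0.7473

recall = TP/(TP+FN).
r2l: TP=68, FN=9+5+3+6=23 → 68/91 = 0.74725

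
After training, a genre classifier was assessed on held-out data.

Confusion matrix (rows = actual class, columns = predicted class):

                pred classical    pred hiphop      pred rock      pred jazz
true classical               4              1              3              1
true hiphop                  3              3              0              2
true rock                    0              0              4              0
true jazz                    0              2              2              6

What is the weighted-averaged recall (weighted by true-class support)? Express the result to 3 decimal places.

Per-class recall (TP/(TP+FN)):
  classical: TP=4, FN=1+3+1=5 → 4/9 = 0.4444
  hiphop: TP=3, FN=3+0+2=5 → 3/8 = 0.3750
  rock: TP=4, FN=0+0+0=0 → 4/4 = 1.0000
  jazz: TP=6, FN=0+2+2=4 → 6/10 = 0.6000
Weighted-recall = Σ (supportᵢ/N)·recallᵢ with N=31: (9/31)·0.4444 + (8/31)·0.3750 + (4/31)·1.0000 + (10/31)·0.6000 = 0.548

0.548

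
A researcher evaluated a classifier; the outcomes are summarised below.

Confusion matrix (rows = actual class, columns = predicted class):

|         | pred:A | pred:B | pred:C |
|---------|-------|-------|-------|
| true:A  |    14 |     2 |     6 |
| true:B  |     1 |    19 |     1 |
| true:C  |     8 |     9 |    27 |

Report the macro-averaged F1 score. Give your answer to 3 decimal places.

0.687

Per-class F1 score (2·TP/(2·TP+FP+FN)):
  A: TP=14, FP=1+8=9, FN=2+6=8 → 28/45 = 0.6222
  B: TP=19, FP=2+9=11, FN=1+1=2 → 38/51 = 0.7451
  C: TP=27, FP=6+1=7, FN=8+9=17 → 54/78 = 0.6923
Macro-F1 score = mean = (0.6222 + 0.7451 + 0.6923) / 3 = 0.687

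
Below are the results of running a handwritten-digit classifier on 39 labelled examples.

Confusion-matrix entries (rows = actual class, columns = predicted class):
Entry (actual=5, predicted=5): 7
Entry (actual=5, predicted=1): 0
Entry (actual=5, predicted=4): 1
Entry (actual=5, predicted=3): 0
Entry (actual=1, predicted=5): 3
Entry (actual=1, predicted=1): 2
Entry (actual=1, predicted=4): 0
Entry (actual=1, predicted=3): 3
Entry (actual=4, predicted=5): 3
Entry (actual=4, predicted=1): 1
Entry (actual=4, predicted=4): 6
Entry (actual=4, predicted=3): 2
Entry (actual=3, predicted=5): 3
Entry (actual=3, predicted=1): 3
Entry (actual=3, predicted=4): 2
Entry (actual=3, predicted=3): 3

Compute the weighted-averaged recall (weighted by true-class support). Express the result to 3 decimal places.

0.462

Per-class recall (TP/(TP+FN)):
  5: TP=7, FN=0+1+0=1 → 7/8 = 0.8750
  1: TP=2, FN=3+0+3=6 → 2/8 = 0.2500
  4: TP=6, FN=3+1+2=6 → 6/12 = 0.5000
  3: TP=3, FN=3+3+2=8 → 3/11 = 0.2727
Weighted-recall = Σ (supportᵢ/N)·recallᵢ with N=39: (8/39)·0.8750 + (8/39)·0.2500 + (12/39)·0.5000 + (11/39)·0.2727 = 0.462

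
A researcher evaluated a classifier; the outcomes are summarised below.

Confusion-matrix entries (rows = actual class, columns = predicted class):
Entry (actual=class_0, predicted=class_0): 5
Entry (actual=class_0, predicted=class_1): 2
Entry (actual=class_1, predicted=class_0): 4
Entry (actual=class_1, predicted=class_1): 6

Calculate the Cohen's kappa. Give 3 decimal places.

Observed agreement pₒ = trace/N = 11/17 = 0.6471
Expected agreement pₑ = Σ (rowᵢ·colᵢ)/N² = (7·9 + 10·8)/17² = 0.4948
κ = (pₒ − pₑ)/(1 − pₑ) = (0.6471 − 0.4948)/(1 − 0.4948) = 0.301

0.301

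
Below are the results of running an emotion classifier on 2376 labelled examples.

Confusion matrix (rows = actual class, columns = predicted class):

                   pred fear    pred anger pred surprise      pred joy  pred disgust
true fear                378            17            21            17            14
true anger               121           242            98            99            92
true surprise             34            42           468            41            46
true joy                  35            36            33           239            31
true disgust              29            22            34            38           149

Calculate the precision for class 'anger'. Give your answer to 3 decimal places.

0.674

One-vs-rest for 'anger': TP = diagonal; FP = other classes predicted 'anger'; FN = 'anger' predicted as other.
precision = TP/(TP+FP).
anger: TP=242, FP=17+42+36+22=117 → 242/359 = 0.6741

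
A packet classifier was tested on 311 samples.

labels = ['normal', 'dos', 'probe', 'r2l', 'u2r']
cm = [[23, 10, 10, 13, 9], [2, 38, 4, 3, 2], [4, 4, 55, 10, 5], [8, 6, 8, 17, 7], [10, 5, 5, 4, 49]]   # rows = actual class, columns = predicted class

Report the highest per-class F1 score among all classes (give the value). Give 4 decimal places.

Per-class F1 score (2·TP/(2·TP+FP+FN)):
  normal: TP=23, FP=2+4+8+10=24, FN=10+10+13+9=42 → 46/112 = 0.41071
  dos: TP=38, FP=10+4+6+5=25, FN=2+4+3+2=11 → 76/112 = 0.67857
  probe: TP=55, FP=10+4+8+5=27, FN=4+4+10+5=23 → 110/160 = 0.68750
  r2l: TP=17, FP=13+3+10+4=30, FN=8+6+8+7=29 → 34/93 = 0.36559
  u2r: TP=49, FP=9+2+5+7=23, FN=10+5+5+4=24 → 98/145 = 0.67586
Highest is class 'probe' with F1 score = 0.6875.

0.6875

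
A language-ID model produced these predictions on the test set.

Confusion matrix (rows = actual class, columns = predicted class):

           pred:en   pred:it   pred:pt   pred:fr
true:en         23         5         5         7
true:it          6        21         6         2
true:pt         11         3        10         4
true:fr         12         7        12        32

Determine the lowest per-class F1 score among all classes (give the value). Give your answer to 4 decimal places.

0.3279

Per-class F1 score (2·TP/(2·TP+FP+FN)):
  en: TP=23, FP=6+11+12=29, FN=5+5+7=17 → 46/92 = 0.50000
  it: TP=21, FP=5+3+7=15, FN=6+6+2=14 → 42/71 = 0.59155
  pt: TP=10, FP=5+6+12=23, FN=11+3+4=18 → 20/61 = 0.32787
  fr: TP=32, FP=7+2+4=13, FN=12+7+12=31 → 64/108 = 0.59259
Lowest is class 'pt' with F1 score = 0.3279.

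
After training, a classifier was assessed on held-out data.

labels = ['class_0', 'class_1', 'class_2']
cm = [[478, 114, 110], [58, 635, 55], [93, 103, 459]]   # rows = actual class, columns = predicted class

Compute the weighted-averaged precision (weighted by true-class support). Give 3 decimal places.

0.747

Per-class precision (TP/(TP+FP)):
  class_0: TP=478, FP=58+93=151 → 478/629 = 0.7599
  class_1: TP=635, FP=114+103=217 → 635/852 = 0.7453
  class_2: TP=459, FP=110+55=165 → 459/624 = 0.7356
Weighted-precision = Σ (supportᵢ/N)·precisionᵢ with N=2105: (702/2105)·0.7599 + (748/2105)·0.7453 + (655/2105)·0.7356 = 0.747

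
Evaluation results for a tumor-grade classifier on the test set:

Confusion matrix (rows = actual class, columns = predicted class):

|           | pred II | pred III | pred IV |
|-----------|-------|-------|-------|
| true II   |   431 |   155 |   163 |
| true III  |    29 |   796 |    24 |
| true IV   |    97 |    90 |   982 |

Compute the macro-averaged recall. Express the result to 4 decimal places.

0.7843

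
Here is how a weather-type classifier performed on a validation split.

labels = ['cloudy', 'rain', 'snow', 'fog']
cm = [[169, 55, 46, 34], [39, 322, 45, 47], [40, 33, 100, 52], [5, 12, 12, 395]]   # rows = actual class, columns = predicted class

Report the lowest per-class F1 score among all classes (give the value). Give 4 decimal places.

0.4673

Per-class F1 score (2·TP/(2·TP+FP+FN)):
  cloudy: TP=169, FP=39+40+5=84, FN=55+46+34=135 → 338/557 = 0.60682
  rain: TP=322, FP=55+33+12=100, FN=39+45+47=131 → 644/875 = 0.73600
  snow: TP=100, FP=46+45+12=103, FN=40+33+52=125 → 200/428 = 0.46729
  fog: TP=395, FP=34+47+52=133, FN=5+12+12=29 → 790/952 = 0.82983
Lowest is class 'snow' with F1 score = 0.4673.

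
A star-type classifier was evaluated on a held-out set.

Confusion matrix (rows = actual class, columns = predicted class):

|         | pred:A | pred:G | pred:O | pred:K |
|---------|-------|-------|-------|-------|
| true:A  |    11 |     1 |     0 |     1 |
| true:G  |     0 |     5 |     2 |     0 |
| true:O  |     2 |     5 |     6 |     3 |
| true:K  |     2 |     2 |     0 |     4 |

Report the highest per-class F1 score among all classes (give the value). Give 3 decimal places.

0.786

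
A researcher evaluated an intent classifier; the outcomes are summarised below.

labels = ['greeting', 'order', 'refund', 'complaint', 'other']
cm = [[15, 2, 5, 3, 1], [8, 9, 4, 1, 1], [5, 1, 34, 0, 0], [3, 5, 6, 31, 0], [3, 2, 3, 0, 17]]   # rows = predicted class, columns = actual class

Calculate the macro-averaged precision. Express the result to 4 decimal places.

Per-class precision (TP/(TP+FP)):
  greeting: TP=15, FP=2+5+3+1=11 → 15/26 = 0.57692
  order: TP=9, FP=8+4+1+1=14 → 9/23 = 0.39130
  refund: TP=34, FP=5+1+0+0=6 → 34/40 = 0.85000
  complaint: TP=31, FP=3+5+6+0=14 → 31/45 = 0.68889
  other: TP=17, FP=3+2+3+0=8 → 17/25 = 0.68000
Macro-precision = mean = (0.57692 + 0.39130 + 0.85000 + 0.68889 + 0.68000) / 5 = 0.6374

0.6374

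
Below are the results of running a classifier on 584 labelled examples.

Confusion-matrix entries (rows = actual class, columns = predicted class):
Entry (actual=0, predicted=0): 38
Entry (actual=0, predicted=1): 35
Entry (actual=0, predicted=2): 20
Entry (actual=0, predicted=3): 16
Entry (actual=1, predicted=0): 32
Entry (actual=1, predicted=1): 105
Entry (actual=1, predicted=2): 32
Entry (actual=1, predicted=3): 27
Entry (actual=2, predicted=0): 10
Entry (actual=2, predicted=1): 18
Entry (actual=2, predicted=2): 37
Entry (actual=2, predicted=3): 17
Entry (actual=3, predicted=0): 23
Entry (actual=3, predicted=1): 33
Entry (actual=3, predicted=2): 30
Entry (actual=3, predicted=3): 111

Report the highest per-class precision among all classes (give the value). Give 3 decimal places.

Per-class precision (TP/(TP+FP)):
  0: TP=38, FP=32+10+23=65 → 38/103 = 0.3689
  1: TP=105, FP=35+18+33=86 → 105/191 = 0.5497
  2: TP=37, FP=20+32+30=82 → 37/119 = 0.3109
  3: TP=111, FP=16+27+17=60 → 111/171 = 0.6491
Highest is class '3' with precision = 0.649.

0.649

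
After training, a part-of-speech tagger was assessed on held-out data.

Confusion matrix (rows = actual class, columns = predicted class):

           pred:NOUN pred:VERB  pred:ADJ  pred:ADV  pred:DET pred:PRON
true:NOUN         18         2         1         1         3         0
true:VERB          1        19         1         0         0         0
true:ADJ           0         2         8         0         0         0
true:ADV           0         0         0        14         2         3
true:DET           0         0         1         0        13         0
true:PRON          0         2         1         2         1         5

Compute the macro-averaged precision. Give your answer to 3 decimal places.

0.751

Per-class precision (TP/(TP+FP)):
  NOUN: TP=18, FP=1+0+0+0+0=1 → 18/19 = 0.9474
  VERB: TP=19, FP=2+2+0+0+2=6 → 19/25 = 0.7600
  ADJ: TP=8, FP=1+1+0+1+1=4 → 8/12 = 0.6667
  ADV: TP=14, FP=1+0+0+0+2=3 → 14/17 = 0.8235
  DET: TP=13, FP=3+0+0+2+1=6 → 13/19 = 0.6842
  PRON: TP=5, FP=0+0+0+3+0=3 → 5/8 = 0.6250
Macro-precision = mean = (0.9474 + 0.7600 + 0.6667 + 0.8235 + 0.6842 + 0.6250) / 6 = 0.751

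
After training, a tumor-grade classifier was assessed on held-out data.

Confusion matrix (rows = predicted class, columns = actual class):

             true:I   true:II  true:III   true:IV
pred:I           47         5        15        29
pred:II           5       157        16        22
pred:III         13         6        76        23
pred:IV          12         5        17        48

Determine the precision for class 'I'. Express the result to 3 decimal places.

0.490

One-vs-rest for 'I': TP = diagonal; FP = other classes predicted 'I'; FN = 'I' predicted as other.
precision = TP/(TP+FP).
I: TP=47, FP=5+15+29=49 → 47/96 = 0.4896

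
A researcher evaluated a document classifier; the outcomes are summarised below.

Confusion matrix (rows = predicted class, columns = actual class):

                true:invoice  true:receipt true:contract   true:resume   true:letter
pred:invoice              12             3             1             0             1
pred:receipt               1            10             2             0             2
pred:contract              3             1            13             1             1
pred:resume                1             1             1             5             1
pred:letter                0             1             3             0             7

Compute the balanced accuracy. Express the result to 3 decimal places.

0.680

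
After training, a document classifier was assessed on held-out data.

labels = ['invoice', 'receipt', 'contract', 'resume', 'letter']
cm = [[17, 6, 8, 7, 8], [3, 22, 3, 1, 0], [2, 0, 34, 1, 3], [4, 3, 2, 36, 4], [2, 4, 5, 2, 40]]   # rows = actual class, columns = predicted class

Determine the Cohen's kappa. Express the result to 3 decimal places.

0.606

Observed agreement pₒ = trace/N = 149/217 = 0.6866
Expected agreement pₑ = Σ (rowᵢ·colᵢ)/N² = (46·28 + 29·35 + 40·52 + 49·47 + 53·55)/217² = 0.2039
κ = (pₒ − pₑ)/(1 − pₑ) = (0.6866 − 0.2039)/(1 − 0.2039) = 0.606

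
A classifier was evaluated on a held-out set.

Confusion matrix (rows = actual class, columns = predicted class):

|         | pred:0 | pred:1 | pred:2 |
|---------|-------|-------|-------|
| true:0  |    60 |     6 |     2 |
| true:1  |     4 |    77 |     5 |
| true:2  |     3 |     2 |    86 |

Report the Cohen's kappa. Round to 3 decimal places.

0.864

Observed agreement pₒ = trace/N = 223/245 = 0.9102
Expected agreement pₑ = Σ (rowᵢ·colᵢ)/N² = (68·67 + 86·85 + 91·93)/245² = 0.3387
κ = (pₒ − pₑ)/(1 − pₑ) = (0.9102 − 0.3387)/(1 − 0.3387) = 0.864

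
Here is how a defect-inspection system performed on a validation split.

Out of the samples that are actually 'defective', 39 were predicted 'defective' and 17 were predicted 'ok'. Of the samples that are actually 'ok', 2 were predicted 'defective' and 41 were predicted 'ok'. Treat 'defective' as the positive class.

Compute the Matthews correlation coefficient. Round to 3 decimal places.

0.654

MCC = (TP·TN − FP·FN) / √((TP+FP)(TP+FN)(TN+FP)(TN+FN))
Numerator = 39·41 − 2·17 = 1565
Denominator = √(41·56·43·58) = √5726224 = 2392.9530
MCC = 1565 / 2392.9530 = 0.654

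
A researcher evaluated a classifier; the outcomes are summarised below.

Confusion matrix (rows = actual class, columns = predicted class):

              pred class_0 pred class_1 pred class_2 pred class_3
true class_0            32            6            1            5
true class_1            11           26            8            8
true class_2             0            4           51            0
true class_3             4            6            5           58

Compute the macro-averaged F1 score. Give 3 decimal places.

0.727

Per-class F1 score (2·TP/(2·TP+FP+FN)):
  class_0: TP=32, FP=11+0+4=15, FN=6+1+5=12 → 64/91 = 0.7033
  class_1: TP=26, FP=6+4+6=16, FN=11+8+8=27 → 52/95 = 0.5474
  class_2: TP=51, FP=1+8+5=14, FN=0+4+0=4 → 102/120 = 0.8500
  class_3: TP=58, FP=5+8+0=13, FN=4+6+5=15 → 116/144 = 0.8056
Macro-F1 score = mean = (0.7033 + 0.5474 + 0.8500 + 0.8056) / 4 = 0.727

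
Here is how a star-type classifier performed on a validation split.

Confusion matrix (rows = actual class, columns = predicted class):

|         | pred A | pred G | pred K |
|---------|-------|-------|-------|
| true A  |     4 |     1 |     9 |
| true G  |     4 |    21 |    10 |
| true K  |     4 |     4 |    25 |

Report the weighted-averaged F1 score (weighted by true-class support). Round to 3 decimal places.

0.608

Per-class F1 score (2·TP/(2·TP+FP+FN)):
  A: TP=4, FP=4+4=8, FN=1+9=10 → 8/26 = 0.3077
  G: TP=21, FP=1+4=5, FN=4+10=14 → 42/61 = 0.6885
  K: TP=25, FP=9+10=19, FN=4+4=8 → 50/77 = 0.6494
Weighted-F1 score = Σ (supportᵢ/N)·F1 scoreᵢ with N=82: (14/82)·0.3077 + (35/82)·0.6885 + (33/82)·0.6494 = 0.608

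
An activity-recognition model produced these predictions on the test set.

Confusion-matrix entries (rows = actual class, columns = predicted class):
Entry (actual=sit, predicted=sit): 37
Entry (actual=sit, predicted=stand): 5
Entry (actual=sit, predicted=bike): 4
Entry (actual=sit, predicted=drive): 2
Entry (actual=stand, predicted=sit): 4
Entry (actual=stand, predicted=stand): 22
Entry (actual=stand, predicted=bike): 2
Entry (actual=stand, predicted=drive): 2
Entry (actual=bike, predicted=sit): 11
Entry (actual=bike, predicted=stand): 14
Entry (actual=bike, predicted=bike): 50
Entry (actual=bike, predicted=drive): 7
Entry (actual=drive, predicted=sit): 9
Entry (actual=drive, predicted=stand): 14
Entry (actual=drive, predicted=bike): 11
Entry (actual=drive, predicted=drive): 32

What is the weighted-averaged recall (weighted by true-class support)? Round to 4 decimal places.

0.6239

Per-class recall (TP/(TP+FN)):
  sit: TP=37, FN=5+4+2=11 → 37/48 = 0.77083
  stand: TP=22, FN=4+2+2=8 → 22/30 = 0.73333
  bike: TP=50, FN=11+14+7=32 → 50/82 = 0.60976
  drive: TP=32, FN=9+14+11=34 → 32/66 = 0.48485
Weighted-recall = Σ (supportᵢ/N)·recallᵢ with N=226: (48/226)·0.77083 + (30/226)·0.73333 + (82/226)·0.60976 + (66/226)·0.48485 = 0.6239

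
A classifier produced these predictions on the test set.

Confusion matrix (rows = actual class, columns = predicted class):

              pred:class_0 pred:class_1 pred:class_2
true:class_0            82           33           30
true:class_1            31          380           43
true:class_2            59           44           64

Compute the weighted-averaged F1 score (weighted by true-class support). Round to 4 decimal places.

0.6842

Per-class F1 score (2·TP/(2·TP+FP+FN)):
  class_0: TP=82, FP=31+59=90, FN=33+30=63 → 164/317 = 0.51735
  class_1: TP=380, FP=33+44=77, FN=31+43=74 → 760/911 = 0.83425
  class_2: TP=64, FP=30+43=73, FN=59+44=103 → 128/304 = 0.42105
Weighted-F1 score = Σ (supportᵢ/N)·F1 scoreᵢ with N=766: (145/766)·0.51735 + (454/766)·0.83425 + (167/766)·0.42105 = 0.6842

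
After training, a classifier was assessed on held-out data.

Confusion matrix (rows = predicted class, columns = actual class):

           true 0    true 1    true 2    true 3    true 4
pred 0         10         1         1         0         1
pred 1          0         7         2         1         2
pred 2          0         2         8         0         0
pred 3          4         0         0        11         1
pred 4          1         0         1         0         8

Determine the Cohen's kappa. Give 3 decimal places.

Observed agreement pₒ = trace/N = 44/61 = 0.7213
Expected agreement pₑ = Σ (rowᵢ·colᵢ)/N² = (15·13 + 10·12 + 12·10 + 12·16 + 12·10)/61² = 0.2008
κ = (pₒ − pₑ)/(1 − pₑ) = (0.7213 − 0.2008)/(1 − 0.2008) = 0.651

0.651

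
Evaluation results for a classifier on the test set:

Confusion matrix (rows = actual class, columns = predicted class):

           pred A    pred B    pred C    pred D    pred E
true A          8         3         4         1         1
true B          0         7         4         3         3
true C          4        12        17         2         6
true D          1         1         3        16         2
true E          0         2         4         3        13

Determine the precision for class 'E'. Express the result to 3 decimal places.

Treat 'E' as positive and all other classes as negative.
precision = TP/(TP+FP).
E: TP=13, FP=1+3+6+2=12 → 13/25 = 0.5200

0.520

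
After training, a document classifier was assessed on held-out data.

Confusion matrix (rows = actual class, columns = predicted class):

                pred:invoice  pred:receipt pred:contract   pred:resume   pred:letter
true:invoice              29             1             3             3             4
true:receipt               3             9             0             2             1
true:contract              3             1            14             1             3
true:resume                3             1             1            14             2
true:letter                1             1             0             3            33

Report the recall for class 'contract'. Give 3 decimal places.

0.636

Take TP from the diagonal, FP from the rest of the 'contract' prediction marginal, FN from the rest of the 'contract' actual marginal.
recall = TP/(TP+FN).
contract: TP=14, FN=3+1+1+3=8 → 14/22 = 0.6364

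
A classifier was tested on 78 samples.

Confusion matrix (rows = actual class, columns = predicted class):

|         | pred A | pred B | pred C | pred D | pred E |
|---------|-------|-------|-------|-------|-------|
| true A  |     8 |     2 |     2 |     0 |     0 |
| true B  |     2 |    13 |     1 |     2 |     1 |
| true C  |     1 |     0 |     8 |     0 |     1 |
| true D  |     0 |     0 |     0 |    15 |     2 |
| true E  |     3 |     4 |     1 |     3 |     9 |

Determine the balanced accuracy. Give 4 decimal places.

Balanced accuracy = mean of per-class recall.
  A: recall = 8/12 = 0.66667
  B: recall = 13/19 = 0.68421
  C: recall = 8/10 = 0.80000
  D: recall = 15/17 = 0.88235
  E: recall = 9/20 = 0.45000
Mean = (0.66667 + 0.68421 + 0.80000 + 0.88235 + 0.45000) / 5 = 0.6966

0.6966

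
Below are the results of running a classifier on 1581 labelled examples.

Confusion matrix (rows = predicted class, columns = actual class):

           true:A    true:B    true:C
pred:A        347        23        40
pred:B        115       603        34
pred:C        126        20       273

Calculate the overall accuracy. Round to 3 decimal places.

0.774

Accuracy = trace / total = (347+603+273=1223) / 1581 = 1223/1581 = 0.774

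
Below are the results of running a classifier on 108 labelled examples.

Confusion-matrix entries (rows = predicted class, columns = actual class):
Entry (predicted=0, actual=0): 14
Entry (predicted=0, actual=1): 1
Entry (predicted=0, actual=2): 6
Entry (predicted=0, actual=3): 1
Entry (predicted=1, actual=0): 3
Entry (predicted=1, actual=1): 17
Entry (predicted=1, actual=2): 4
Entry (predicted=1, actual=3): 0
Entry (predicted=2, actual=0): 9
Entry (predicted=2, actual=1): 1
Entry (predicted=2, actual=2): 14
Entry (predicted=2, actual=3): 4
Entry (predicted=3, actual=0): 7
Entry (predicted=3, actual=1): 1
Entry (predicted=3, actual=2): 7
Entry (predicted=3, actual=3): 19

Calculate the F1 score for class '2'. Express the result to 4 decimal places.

F1 score = 2·TP/(2·TP+FP+FN).
2: TP=14, FP=9+1+4=14, FN=6+4+7=17 → 28/59 = 0.47458

0.4746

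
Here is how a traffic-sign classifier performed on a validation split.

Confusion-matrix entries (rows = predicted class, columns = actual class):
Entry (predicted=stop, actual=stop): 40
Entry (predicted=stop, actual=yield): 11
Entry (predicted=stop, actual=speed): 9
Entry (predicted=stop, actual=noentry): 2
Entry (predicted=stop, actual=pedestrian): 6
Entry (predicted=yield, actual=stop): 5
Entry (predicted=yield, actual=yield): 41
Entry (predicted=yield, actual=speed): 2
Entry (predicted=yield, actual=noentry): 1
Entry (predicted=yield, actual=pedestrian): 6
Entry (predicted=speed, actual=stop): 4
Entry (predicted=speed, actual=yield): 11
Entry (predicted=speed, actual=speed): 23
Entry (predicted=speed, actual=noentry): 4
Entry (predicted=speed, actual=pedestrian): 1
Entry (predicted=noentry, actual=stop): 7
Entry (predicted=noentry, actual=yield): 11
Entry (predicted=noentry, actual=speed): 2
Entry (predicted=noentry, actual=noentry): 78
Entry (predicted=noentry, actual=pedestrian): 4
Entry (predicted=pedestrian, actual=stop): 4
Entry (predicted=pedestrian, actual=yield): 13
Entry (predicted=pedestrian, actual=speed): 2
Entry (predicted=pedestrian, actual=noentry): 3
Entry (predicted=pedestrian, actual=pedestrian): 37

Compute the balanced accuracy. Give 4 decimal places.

0.6629

Balanced accuracy = mean of per-class recall.
  stop: recall = 40/60 = 0.66667
  yield: recall = 41/87 = 0.47126
  speed: recall = 23/38 = 0.60526
  noentry: recall = 78/88 = 0.88636
  pedestrian: recall = 37/54 = 0.68519
Mean = (0.66667 + 0.47126 + 0.60526 + 0.88636 + 0.68519) / 5 = 0.6629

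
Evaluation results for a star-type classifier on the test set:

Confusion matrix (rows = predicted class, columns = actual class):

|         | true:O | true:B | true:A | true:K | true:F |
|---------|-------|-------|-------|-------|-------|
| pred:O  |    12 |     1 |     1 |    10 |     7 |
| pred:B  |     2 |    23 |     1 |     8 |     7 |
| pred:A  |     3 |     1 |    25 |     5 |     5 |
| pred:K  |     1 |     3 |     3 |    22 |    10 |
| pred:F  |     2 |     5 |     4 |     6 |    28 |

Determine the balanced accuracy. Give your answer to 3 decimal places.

Balanced accuracy = mean of per-class recall.
  O: recall = 12/20 = 0.6000
  B: recall = 23/33 = 0.6970
  A: recall = 25/34 = 0.7353
  K: recall = 22/51 = 0.4314
  F: recall = 28/57 = 0.4912
Mean = (0.6000 + 0.6970 + 0.7353 + 0.4314 + 0.4912) / 5 = 0.591

0.591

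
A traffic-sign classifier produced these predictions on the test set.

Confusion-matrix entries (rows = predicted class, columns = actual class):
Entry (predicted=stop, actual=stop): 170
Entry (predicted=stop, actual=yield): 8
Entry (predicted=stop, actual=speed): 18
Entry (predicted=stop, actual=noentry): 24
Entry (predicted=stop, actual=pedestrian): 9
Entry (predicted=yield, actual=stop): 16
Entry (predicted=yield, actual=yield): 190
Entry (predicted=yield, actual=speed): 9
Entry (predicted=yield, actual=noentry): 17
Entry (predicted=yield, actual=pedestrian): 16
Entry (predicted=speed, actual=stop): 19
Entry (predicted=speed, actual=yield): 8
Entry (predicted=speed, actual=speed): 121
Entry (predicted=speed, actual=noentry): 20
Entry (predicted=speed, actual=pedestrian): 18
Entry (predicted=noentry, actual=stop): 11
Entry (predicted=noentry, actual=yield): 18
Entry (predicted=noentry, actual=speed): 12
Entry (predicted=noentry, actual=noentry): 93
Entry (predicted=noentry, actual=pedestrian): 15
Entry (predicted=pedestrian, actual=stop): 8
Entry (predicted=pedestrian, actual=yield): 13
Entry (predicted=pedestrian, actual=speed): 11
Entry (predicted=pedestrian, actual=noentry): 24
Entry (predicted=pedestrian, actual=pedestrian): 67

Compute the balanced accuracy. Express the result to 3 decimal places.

Balanced accuracy = mean of per-class recall.
  stop: recall = 170/224 = 0.7589
  yield: recall = 190/237 = 0.8017
  speed: recall = 121/171 = 0.7076
  noentry: recall = 93/178 = 0.5225
  pedestrian: recall = 67/125 = 0.5360
Mean = (0.7589 + 0.8017 + 0.7076 + 0.5225 + 0.5360) / 5 = 0.665

0.665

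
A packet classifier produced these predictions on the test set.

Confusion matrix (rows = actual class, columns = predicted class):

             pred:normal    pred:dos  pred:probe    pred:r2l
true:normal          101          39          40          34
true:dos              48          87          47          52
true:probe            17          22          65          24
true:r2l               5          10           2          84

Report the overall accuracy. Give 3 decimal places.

0.498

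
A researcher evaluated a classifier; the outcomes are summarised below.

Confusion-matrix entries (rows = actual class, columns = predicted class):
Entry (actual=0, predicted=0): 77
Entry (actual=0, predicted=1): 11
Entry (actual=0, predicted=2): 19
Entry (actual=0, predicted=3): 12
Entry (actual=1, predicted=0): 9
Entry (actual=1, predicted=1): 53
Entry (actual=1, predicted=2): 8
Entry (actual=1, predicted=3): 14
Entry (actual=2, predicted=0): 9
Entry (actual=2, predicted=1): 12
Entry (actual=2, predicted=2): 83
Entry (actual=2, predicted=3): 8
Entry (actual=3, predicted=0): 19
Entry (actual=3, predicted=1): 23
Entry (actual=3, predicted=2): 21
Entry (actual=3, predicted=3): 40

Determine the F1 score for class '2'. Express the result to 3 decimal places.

0.683

F1 score = 2·TP/(2·TP+FP+FN).
2: TP=83, FP=19+8+21=48, FN=9+12+8=29 → 166/243 = 0.6831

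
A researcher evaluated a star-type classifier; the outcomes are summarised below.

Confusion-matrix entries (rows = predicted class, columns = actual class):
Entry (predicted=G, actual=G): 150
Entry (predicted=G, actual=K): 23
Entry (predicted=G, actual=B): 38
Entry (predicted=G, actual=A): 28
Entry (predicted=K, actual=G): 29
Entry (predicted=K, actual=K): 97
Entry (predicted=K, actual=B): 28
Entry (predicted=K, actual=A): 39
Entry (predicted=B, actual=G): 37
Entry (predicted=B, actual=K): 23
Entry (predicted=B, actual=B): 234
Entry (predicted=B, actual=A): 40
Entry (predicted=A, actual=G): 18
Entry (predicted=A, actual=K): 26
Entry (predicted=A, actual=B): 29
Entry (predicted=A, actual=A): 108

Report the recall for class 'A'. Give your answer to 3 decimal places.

Take TP from the diagonal, FP from the rest of the 'A' prediction marginal, FN from the rest of the 'A' actual marginal.
recall = TP/(TP+FN).
A: TP=108, FN=28+39+40=107 → 108/215 = 0.5023

0.502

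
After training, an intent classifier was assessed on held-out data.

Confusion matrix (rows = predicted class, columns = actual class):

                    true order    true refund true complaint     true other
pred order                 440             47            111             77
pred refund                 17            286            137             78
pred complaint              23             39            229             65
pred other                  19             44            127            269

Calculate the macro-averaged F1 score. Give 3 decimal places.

Per-class F1 score (2·TP/(2·TP+FP+FN)):
  order: TP=440, FP=47+111+77=235, FN=17+23+19=59 → 880/1174 = 0.7496
  refund: TP=286, FP=17+137+78=232, FN=47+39+44=130 → 572/934 = 0.6124
  complaint: TP=229, FP=23+39+65=127, FN=111+137+127=375 → 458/960 = 0.4771
  other: TP=269, FP=19+44+127=190, FN=77+78+65=220 → 538/948 = 0.5675
Macro-F1 score = mean = (0.7496 + 0.6124 + 0.4771 + 0.5675) / 4 = 0.602

0.602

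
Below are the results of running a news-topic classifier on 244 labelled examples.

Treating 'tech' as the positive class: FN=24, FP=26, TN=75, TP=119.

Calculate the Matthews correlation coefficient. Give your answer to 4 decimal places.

0.5765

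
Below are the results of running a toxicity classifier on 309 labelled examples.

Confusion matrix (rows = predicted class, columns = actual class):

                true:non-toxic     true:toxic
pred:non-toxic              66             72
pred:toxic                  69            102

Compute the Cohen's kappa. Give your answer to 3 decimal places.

0.075

Observed agreement pₒ = trace/N = 168/309 = 0.5437
Expected agreement pₑ = Σ (rowᵢ·colᵢ)/N² = (135·138 + 174·171)/309² = 0.5067
κ = (pₒ − pₑ)/(1 − pₑ) = (0.5437 − 0.5067)/(1 − 0.5067) = 0.075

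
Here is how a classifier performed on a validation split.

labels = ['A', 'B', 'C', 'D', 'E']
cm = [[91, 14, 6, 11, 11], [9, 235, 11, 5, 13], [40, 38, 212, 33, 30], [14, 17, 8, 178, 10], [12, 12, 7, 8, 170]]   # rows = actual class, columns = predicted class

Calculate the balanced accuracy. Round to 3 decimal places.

Balanced accuracy = mean of per-class recall.
  A: recall = 91/133 = 0.6842
  B: recall = 235/273 = 0.8608
  C: recall = 212/353 = 0.6006
  D: recall = 178/227 = 0.7841
  E: recall = 170/209 = 0.8134
Mean = (0.6842 + 0.8608 + 0.6006 + 0.7841 + 0.8134) / 5 = 0.749

0.749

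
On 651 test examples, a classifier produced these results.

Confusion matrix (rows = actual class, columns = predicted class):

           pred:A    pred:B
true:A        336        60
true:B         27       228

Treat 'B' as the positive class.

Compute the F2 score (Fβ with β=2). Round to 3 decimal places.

0.872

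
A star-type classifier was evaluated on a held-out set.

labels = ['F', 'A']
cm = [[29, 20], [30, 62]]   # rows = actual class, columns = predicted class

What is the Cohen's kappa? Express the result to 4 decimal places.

Observed agreement pₒ = trace/N = 91/141 = 0.64539
Expected agreement pₑ = Σ (rowᵢ·colᵢ)/N² = (49·59 + 92·82)/141² = 0.52487
κ = (pₒ − pₑ)/(1 − pₑ) = (0.64539 − 0.52487)/(1 − 0.52487) = 0.2537

0.2537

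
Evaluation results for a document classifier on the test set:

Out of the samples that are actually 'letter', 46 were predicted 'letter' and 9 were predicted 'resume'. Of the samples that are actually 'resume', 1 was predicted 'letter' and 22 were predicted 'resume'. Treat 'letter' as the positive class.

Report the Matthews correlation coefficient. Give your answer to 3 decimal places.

0.739

MCC = (TP·TN − FP·FN) / √((TP+FP)(TP+FN)(TN+FP)(TN+FN))
Numerator = 46·22 − 1·9 = 1003
Denominator = √(47·55·23·31) = √1843105 = 1357.6100
MCC = 1003 / 1357.6100 = 0.739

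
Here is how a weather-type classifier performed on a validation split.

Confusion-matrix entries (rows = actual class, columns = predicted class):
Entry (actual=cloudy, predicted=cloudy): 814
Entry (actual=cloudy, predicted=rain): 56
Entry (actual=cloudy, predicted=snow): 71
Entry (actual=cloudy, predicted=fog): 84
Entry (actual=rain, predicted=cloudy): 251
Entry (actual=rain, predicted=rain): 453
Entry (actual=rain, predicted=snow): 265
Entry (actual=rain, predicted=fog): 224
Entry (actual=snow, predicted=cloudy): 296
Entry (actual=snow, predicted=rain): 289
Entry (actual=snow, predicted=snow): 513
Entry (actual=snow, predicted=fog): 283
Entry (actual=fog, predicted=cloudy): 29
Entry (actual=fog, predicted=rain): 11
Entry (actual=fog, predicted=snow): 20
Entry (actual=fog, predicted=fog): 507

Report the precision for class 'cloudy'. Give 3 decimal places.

Treat 'cloudy' as positive and all other classes as negative.
precision = TP/(TP+FP).
cloudy: TP=814, FP=251+296+29=576 → 814/1390 = 0.5856

0.586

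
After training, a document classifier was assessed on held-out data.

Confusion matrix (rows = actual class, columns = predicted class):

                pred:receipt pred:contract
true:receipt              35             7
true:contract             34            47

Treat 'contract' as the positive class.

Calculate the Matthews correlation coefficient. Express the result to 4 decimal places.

0.3952

MCC = (TP·TN − FP·FN) / √((TP+FP)(TP+FN)(TN+FP)(TN+FN))
Numerator = 47·35 − 7·34 = 1407
Denominator = √(54·81·42·69) = √12675852 = 3560.3163
MCC = 1407 / 3560.3163 = 0.3952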